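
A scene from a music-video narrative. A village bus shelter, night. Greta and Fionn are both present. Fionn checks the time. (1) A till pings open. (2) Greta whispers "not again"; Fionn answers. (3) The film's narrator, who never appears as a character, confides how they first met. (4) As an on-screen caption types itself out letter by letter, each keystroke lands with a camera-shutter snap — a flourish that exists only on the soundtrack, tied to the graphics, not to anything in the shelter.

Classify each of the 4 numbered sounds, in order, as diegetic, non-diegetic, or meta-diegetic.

diegetic, diegetic, non-diegetic, non-diegetic

Sound (1): the sound comes from a till physically present in the location, so diegetic.
(2) is diegetic: spoken by a character present in the story world.
Sound (3): the narrator exists outside the story world, addressing only the audience, so non-diegetic.
(4) is non-diegetic: sound married to a title/caption — outside the diegesis by definition.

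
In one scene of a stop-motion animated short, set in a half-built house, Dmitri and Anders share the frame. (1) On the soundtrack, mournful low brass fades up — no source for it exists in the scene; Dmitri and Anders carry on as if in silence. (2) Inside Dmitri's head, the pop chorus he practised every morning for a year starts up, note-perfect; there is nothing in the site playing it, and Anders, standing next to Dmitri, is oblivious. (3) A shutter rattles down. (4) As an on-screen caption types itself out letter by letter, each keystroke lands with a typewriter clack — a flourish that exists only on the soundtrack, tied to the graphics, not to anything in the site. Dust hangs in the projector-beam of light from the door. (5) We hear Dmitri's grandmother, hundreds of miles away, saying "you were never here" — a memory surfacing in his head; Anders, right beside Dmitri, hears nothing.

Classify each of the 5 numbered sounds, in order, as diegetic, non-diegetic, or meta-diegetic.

non-diegetic, meta-diegetic, diegetic, non-diegetic, meta-diegetic

Sound (1): nothing in the site produces it and the characters don't hear it — pure soundtrack, so non-diegetic.
(2) is meta-diegetic: it lives in Dmitri's subjectivity, not in the site.
(3) is diegetic: a shutter is a real object/event in the scene's world.
(4) is non-diegetic: the caption isn't part of the story world, so neither is the sound tied to it.
(5) the voice is a memory playing only inside Dmitri's mind; Anders can't hear it → meta-diegetic.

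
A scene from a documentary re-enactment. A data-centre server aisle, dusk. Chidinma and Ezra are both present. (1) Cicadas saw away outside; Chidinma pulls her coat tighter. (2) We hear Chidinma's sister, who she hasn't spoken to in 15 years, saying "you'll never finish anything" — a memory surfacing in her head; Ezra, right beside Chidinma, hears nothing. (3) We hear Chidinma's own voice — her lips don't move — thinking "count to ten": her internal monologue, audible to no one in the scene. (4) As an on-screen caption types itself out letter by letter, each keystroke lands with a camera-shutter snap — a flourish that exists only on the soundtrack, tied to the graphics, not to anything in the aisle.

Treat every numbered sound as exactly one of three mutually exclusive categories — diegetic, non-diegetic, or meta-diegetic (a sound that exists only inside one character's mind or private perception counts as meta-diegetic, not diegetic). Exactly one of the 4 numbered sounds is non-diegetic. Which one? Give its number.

4

(1) is diegetic: it's the actual ambient sound of the location.
Sound (2): the voice is a memory playing only inside Chidinma's mind; Ezra can't hear it, so meta-diegetic.
(3) it's Chidinma's unspoken thought, heard only by the audience via her subjectivity → meta-diegetic.
Sound (4): it accompanies on-screen graphics, not anything inside the story world, so non-diegetic.
Only (4) is non-diegetic.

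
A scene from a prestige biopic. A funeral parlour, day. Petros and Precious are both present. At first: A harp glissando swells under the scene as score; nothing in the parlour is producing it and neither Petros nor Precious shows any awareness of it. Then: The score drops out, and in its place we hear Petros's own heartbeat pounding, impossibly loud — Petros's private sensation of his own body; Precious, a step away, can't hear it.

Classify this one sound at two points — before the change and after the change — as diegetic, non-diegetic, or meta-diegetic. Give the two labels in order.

Before the change: underscore with no in-world source, inaudible to the characters → non-diegetic.
After the change: the body sound is Petros's subjective perception alone — Precious can't hear it → meta-diegetic.

non-diegetic, meta-diegetic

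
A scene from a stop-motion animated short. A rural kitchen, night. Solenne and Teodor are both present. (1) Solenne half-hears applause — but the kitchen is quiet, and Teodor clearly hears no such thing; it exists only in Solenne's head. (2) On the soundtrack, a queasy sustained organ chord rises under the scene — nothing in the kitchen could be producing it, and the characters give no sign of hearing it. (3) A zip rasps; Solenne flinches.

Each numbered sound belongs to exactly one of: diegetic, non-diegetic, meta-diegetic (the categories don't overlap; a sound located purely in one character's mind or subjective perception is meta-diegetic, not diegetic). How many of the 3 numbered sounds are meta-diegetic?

1

(1) is meta-diegetic: the sound is imagined by Solenne; nothing in the story world is producing it and Teodor can't hear it.
Sound (2): score with no on-screen or off-screen source; it exists for the audience alone, so non-diegetic.
(3) an in-world source (a zip); characters could hear it → diegetic.
So 1 of the 3 is meta-diegetic: (1).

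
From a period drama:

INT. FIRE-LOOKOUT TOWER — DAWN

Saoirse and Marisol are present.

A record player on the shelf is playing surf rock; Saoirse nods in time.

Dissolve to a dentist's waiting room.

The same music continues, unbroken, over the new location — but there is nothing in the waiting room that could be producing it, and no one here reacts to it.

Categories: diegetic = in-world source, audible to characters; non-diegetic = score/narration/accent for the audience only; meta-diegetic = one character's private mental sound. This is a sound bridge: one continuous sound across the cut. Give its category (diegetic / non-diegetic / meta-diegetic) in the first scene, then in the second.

Scene one: a record player is an on-screen source and Saoirse reacts to it → diegetic.
Scene two: there is no source in the waiting room and no one hears it — it's now underscore → non-diegetic.

diegetic, non-diegetic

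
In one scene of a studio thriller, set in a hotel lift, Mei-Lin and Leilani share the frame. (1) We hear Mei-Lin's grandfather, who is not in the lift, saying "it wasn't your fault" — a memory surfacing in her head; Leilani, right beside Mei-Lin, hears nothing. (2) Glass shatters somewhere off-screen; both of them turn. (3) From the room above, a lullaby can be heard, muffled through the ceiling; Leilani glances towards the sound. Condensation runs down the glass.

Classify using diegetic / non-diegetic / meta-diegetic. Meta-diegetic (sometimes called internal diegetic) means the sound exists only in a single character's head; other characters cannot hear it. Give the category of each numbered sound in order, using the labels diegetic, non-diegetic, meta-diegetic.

meta-diegetic, diegetic, diegetic

Sound (1): a remembered line, private to Mei-Lin — not present in the room, not audible to Leilani, so meta-diegetic.
Sound (2): glass is a real object/event in the scene's world, so diegetic.
Sound (3): off-screen diegetic: the source is out of frame but still in the story's space, so diegetic.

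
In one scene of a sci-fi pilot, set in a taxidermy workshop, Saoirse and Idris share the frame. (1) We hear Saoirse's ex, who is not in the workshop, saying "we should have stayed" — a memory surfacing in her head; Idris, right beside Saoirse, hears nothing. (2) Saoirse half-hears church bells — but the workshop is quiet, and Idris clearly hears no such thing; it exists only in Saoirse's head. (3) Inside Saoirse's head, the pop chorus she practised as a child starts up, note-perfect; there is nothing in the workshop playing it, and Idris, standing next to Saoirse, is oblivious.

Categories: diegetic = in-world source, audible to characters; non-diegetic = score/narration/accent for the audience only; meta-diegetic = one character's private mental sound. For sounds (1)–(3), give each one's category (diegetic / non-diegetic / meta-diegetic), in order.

(1) the voice is a memory playing only inside Saoirse's mind; Idris can't hear it → meta-diegetic.
(2) is meta-diegetic: Saoirse alone 'hears' it — an imagined sound, not present in the space.
Sound (3): it lives in Saoirse's subjectivity, not in the workshop, so meta-diegetic.

meta-diegetic, meta-diegetic, meta-diegetic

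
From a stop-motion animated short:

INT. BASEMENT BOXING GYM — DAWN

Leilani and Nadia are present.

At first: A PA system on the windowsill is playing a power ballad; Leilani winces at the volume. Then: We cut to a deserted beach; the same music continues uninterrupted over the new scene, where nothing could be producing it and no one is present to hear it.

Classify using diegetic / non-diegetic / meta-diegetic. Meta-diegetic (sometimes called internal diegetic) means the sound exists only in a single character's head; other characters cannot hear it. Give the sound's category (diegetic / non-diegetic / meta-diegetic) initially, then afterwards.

Initially: a PA system is a real in-scene source and Leilani reacts to it → diegetic.
Afterwards: there is no longer any in-world source and no one can hear it — it has become underscore → non-diegetic.

diegetic, non-diegetic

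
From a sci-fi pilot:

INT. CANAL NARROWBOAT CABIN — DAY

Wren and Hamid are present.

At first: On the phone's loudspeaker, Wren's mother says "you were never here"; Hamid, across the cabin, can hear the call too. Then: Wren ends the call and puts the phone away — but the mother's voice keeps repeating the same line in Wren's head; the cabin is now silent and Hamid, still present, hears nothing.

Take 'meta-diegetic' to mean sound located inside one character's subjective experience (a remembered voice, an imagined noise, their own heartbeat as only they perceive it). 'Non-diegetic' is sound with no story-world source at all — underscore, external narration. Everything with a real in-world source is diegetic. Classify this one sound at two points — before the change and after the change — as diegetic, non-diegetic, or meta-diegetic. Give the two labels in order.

Before the change: the loudspeaker is an in-world source; both Wren and Hamid hear the call → diegetic.
After the change: with the phone off, the voice continues only as Wren's private mental replay — Hamid can't hear it → meta-diegetic.

diegetic, meta-diegetic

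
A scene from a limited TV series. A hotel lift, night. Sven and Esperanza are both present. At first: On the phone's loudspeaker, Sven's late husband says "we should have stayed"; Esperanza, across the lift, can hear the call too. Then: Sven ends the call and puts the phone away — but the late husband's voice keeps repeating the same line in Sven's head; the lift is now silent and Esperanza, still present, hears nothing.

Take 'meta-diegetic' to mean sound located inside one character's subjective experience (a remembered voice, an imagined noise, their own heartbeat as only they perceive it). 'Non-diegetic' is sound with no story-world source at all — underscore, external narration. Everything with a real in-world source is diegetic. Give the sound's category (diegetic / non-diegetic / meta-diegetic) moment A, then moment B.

Moment A: the loudspeaker is an in-world source; both Sven and Esperanza hear the call → diegetic.
Moment B: with the phone off, the voice continues only as Sven's private mental replay — Esperanza can't hear it → meta-diegetic.

diegetic, meta-diegetic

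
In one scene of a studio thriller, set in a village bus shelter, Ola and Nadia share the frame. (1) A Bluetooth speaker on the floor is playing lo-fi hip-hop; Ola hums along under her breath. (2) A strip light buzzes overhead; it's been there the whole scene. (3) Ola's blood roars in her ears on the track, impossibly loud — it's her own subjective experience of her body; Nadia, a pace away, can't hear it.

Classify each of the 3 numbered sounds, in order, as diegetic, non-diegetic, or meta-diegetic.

diegetic, diegetic, meta-diegetic

(1) is diegetic: the music comes from an on-screen device that Ola responds to.
(2) is diegetic: it's the actual ambient sound of the location.
(3) is meta-diegetic: a subjective body sound — Ola's private perception, inaudible to Nadia.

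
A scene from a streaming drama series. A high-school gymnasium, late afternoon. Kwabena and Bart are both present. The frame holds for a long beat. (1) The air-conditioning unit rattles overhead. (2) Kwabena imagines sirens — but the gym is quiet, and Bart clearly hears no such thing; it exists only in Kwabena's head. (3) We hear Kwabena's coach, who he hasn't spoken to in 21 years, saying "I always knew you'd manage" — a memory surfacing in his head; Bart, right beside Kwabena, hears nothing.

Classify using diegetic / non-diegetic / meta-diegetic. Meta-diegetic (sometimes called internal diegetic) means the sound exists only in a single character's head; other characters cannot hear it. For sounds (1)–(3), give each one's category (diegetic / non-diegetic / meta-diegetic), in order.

diegetic, meta-diegetic, meta-diegetic

(1) is diegetic: it's the actual ambient sound of the location.
Sound (2): subjective to Kwabena: the gym is silent and Bart hears nothing, so meta-diegetic.
(3) the voice is a memory playing only inside Kwabena's mind; Bart can't hear it → meta-diegetic.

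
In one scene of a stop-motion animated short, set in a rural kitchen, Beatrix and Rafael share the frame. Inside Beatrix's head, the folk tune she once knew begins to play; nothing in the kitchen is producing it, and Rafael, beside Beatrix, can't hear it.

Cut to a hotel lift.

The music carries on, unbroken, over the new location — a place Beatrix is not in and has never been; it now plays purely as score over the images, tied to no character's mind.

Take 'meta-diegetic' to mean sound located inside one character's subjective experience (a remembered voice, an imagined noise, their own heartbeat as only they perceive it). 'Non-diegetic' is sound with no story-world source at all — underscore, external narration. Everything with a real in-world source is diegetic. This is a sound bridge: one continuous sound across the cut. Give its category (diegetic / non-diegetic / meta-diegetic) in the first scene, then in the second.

Scene one: the music exists only inside Beatrix's mind; Rafael can't hear it → meta-diegetic.
Scene two: it's detached from Beatrix entirely and plays over unrelated images with no in-world source — conventional underscore → non-diegetic.

meta-diegetic, non-diegetic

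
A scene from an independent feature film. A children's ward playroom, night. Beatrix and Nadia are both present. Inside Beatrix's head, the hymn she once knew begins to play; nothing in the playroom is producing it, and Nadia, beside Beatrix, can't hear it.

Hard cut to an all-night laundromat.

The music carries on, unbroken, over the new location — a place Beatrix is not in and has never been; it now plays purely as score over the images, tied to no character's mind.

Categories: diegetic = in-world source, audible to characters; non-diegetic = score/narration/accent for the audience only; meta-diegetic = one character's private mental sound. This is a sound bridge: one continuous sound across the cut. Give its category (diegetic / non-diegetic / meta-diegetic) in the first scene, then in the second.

Scene one: the music exists only inside Beatrix's mind; Nadia can't hear it → meta-diegetic.
Scene two: it's detached from Beatrix entirely and plays over unrelated images with no in-world source — conventional underscore → non-diegetic.

meta-diegetic, non-diegetic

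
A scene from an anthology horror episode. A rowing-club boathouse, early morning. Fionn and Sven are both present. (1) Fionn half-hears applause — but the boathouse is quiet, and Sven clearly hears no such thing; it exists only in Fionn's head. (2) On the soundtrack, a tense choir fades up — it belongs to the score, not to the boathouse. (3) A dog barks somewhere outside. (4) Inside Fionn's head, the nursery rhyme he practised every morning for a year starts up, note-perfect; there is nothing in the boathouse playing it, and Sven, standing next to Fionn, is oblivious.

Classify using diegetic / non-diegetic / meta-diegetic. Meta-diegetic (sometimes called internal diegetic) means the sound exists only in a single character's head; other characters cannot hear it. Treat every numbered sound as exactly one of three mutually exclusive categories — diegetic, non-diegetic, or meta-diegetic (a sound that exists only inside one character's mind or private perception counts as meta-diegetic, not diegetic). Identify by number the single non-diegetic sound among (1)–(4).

(1) is meta-diegetic: the sound is imagined by Fionn; nothing in the story world is producing it and Sven can't hear it.
Sound (2): nothing in the boathouse produces it and the characters don't hear it — pure soundtrack, so non-diegetic.
(3) is diegetic: a dog is a real object/event in the scene's world.
(4) the music is a memory playing inside Fionn's mind alone; no real-world source, Sven can't hear it → meta-diegetic.
Only (2) is non-diegetic.

2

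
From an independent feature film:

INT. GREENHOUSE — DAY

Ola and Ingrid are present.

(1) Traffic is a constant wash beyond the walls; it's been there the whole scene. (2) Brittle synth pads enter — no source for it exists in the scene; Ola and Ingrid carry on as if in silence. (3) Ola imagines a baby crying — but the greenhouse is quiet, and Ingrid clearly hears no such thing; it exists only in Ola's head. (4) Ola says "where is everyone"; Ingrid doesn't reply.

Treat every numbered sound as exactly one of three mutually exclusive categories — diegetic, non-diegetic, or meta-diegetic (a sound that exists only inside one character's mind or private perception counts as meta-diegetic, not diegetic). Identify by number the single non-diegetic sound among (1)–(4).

(1) it's the actual ambient sound of the location → diegetic.
Sound (2): it has no source in the story world and no character can hear it — it's underscore, so non-diegetic.
(3) is meta-diegetic: the sound is imagined by Ola; nothing in the story world is producing it and Ingrid can't hear it.
Sound (4): on-screen dialogue — Ola speaks and Ingrid is there to hear, so diegetic.
Only (2) is non-diegetic.

2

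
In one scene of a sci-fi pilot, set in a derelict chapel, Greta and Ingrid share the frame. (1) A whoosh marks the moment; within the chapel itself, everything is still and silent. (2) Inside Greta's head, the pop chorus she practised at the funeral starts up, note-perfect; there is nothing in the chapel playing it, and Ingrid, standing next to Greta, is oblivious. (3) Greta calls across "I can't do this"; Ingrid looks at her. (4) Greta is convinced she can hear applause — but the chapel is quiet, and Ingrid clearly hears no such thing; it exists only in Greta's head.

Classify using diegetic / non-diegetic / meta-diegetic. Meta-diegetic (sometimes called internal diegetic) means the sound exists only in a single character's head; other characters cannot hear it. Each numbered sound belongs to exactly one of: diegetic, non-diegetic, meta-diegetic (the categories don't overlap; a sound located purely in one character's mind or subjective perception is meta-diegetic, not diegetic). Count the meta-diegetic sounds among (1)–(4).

Sound (1): an editorial stinger — it belongs to the cut, not the story world, so non-diegetic.
(2) the music is a memory playing inside Greta's mind alone; no real-world source, Ingrid can't hear it → meta-diegetic.
Sound (3): Greta is a character speaking aloud in the scene, so diegetic.
(4) subjective to Greta: the chapel is silent and Ingrid hears nothing → meta-diegetic.
Meta-diegetic: (2), (4) — that's 2.

2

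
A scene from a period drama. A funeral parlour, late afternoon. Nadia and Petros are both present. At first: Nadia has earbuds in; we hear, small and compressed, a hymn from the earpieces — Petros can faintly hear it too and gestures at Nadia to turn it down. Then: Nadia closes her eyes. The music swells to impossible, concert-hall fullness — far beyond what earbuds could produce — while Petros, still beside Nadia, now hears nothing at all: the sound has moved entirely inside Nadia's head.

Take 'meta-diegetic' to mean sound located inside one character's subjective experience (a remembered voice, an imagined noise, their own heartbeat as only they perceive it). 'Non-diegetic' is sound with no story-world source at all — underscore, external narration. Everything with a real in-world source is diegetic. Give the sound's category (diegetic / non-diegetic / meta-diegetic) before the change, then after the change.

Before the change: the earbuds are a physical source both characters can hear → diegetic.
After the change: the music now exists only as Nadia's subjective experience; Petros can no longer hear it → meta-diegetic.

diegetic, meta-diegetic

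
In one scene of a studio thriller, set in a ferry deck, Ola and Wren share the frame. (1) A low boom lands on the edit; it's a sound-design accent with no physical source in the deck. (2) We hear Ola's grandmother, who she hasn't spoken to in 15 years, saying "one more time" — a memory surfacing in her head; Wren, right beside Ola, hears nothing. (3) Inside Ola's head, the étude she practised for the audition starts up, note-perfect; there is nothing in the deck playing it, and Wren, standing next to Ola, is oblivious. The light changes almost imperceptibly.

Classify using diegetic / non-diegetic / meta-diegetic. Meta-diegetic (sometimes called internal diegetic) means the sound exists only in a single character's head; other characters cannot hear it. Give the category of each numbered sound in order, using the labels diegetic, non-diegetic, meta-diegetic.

non-diegetic, meta-diegetic, meta-diegetic

(1) it's a sound-design accent with no in-world source; no one in the scene can hear it → non-diegetic.
Sound (2): it's Ola's recollection rendered as sound; the other character can't hear it, so meta-diegetic.
(3) the music is a memory playing inside Ola's mind alone; no real-world source, Wren can't hear it → meta-diegetic.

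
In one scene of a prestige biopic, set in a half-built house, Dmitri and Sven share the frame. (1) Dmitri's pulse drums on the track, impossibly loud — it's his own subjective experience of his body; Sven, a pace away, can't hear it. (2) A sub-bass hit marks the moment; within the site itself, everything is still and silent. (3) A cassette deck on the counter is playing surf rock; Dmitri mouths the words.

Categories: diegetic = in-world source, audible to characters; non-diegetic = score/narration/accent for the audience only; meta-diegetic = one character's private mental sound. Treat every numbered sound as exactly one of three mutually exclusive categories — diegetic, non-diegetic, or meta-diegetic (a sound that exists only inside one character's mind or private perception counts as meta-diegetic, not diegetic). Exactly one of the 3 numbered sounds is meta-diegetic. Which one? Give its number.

1

Sound (1): a subjective body sound — Dmitri's private perception, inaudible to Sven, so meta-diegetic.
(2) an editorial stinger — it belongs to the cut, not the story world → non-diegetic.
(3) is diegetic: source music from a cassette deck, which exists in the story world.
Only (1) is meta-diegetic.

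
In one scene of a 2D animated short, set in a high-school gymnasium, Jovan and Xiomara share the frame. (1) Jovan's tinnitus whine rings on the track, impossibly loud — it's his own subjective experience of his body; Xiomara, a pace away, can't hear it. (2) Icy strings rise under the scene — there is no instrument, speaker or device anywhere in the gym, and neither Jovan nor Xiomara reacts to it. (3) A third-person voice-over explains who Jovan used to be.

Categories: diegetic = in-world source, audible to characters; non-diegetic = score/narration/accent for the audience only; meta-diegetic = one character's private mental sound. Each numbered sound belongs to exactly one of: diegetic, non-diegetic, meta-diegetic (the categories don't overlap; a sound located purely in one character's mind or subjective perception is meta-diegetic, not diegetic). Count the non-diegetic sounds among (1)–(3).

(1) is meta-diegetic: it's Jovan's internal bodily sensation rendered as sound; only Jovan 'hears' it.
(2) it has no source in the story world and no character can hear it — it's underscore → non-diegetic.
Sound (3): the narrator exists outside the story world, addressing only the audience, so non-diegetic.
So 2 of the 3 are non-diegetic: (2), (3).

2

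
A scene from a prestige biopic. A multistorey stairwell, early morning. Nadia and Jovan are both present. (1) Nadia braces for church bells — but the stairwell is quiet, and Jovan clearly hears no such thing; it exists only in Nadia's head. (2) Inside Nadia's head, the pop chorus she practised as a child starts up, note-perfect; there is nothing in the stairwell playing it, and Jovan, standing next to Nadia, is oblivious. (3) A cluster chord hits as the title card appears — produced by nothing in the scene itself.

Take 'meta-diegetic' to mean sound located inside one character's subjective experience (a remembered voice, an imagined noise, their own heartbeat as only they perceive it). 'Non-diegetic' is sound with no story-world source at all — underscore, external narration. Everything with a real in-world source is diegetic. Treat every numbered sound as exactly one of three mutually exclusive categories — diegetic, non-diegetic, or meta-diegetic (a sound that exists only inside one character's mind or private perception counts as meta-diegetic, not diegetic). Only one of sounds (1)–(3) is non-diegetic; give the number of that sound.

3

Sound (1): Nadia alone 'hears' it — an imagined sound, not present in the space, so meta-diegetic.
(2) the music is a memory playing inside Nadia's mind alone; no real-world source, Jovan can't hear it → meta-diegetic.
(3) an editorial stinger — it belongs to the cut, not the story world → non-diegetic.
Only (3) is non-diegetic.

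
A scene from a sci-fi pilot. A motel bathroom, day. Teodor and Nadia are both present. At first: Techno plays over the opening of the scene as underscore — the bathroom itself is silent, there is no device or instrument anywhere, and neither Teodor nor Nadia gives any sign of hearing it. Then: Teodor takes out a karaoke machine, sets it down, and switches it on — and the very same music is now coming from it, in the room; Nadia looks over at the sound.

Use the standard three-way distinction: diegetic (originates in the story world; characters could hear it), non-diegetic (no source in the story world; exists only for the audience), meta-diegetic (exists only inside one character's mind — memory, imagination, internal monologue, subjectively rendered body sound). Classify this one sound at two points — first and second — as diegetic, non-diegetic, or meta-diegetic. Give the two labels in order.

non-diegetic, diegetic

First: no in-world source exists and no character can hear it — underscore → non-diegetic.
Second: a karaoke machine is now a real source in the story world and the characters hear it → diegetic.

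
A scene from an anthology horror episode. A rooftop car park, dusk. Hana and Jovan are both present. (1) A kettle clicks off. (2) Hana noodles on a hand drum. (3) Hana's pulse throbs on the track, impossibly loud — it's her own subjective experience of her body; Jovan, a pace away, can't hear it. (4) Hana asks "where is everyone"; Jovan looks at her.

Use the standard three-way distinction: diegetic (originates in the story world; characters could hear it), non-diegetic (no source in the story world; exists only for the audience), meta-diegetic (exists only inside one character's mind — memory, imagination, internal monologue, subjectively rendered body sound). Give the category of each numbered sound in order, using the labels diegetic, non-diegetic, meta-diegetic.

(1) an in-world source (a kettle); characters could hear it → diegetic.
Sound (2): Hana is producing the music live, in the story world, so diegetic.
Sound (3): point-of-audition from inside Hana's body; not a sound in the room, so meta-diegetic.
(4) is diegetic: Hana is a character speaking aloud in the scene.

diegetic, diegetic, meta-diegetic, diegetic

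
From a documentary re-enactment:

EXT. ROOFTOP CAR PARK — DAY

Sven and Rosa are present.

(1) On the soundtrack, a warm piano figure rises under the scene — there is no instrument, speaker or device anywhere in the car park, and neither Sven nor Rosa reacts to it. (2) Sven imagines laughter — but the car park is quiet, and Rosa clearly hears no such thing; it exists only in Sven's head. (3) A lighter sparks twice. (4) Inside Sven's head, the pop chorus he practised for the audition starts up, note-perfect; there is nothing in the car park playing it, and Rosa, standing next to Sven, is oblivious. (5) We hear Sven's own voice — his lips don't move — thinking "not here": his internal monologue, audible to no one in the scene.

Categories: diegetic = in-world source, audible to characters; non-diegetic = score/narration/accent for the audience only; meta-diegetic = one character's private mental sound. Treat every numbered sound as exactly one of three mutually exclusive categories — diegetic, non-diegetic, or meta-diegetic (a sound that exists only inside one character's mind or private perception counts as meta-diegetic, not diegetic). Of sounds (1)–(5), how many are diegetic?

Sound (1): score with no on-screen or off-screen source; it exists for the audience alone, so non-diegetic.
(2) subjective to Sven: the car park is silent and Rosa hears nothing → meta-diegetic.
(3) is diegetic: an in-world source (a lighter); characters could hear it.
Sound (4): it lives in Sven's subjectivity, not in the car park, so meta-diegetic.
(5) it's Sven's unspoken thought, heard only by the audience via his subjectivity → meta-diegetic.
Diegetic: (3) — that's 1.

1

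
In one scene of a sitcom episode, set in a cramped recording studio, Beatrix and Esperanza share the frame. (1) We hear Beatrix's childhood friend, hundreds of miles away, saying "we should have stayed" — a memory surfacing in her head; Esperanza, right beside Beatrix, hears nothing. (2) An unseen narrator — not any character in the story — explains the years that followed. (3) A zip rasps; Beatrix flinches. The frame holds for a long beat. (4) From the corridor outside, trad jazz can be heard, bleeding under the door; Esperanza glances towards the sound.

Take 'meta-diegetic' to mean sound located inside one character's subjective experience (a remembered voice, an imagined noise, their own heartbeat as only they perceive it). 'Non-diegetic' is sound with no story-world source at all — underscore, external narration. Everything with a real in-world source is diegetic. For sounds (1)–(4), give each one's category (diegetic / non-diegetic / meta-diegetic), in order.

meta-diegetic, non-diegetic, diegetic, diegetic

(1) a remembered line, private to Beatrix — not present in the room, not audible to Esperanza → meta-diegetic.
(2) the narrator exists outside the story world, addressing only the audience → non-diegetic.
(3) the sound comes from a zip physically present in the location → diegetic.
(4) is diegetic: the music has an off-screen but real-world source and a character hears it.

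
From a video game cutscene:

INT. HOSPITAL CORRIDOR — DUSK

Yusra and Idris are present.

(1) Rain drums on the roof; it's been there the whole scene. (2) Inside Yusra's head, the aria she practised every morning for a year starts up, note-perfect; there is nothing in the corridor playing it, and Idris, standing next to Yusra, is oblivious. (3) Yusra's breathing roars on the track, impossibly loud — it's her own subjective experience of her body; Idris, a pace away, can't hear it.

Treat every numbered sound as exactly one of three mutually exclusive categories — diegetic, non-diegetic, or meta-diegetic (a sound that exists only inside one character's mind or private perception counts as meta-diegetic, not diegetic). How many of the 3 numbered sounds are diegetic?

1

(1) is diegetic: ambient/room sound belonging to the story's physical space.
Sound (2): the music is a memory playing inside Yusra's mind alone; no real-world source, Idris can't hear it, so meta-diegetic.
(3) is meta-diegetic: point-of-audition from inside Yusra's body; not a sound in the room.
So 1 of the 3 is diegetic: (1).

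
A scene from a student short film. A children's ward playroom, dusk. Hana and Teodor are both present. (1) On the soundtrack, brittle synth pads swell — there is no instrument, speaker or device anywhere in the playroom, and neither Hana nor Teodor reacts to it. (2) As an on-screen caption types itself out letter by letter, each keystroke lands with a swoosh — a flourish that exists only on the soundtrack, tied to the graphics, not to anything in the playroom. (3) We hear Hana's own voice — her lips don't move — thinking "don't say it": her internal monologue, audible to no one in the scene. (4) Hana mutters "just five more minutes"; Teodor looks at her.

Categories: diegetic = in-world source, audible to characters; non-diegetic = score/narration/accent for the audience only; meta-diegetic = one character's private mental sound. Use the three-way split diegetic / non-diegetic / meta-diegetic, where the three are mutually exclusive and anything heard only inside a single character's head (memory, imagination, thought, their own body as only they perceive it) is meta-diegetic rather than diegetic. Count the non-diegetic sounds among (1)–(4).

Sound (1): nothing in the playroom produces it and the characters don't hear it — pure soundtrack, so non-diegetic.
(2) it accompanies on-screen graphics, not anything inside the story world → non-diegetic.
Sound (3): it's Hana's unspoken thought, heard only by the audience via her subjectivity, so meta-diegetic.
(4) spoken by a character present in the story world → diegetic.
Non-diegetic: (1), (2) — that's 2.

2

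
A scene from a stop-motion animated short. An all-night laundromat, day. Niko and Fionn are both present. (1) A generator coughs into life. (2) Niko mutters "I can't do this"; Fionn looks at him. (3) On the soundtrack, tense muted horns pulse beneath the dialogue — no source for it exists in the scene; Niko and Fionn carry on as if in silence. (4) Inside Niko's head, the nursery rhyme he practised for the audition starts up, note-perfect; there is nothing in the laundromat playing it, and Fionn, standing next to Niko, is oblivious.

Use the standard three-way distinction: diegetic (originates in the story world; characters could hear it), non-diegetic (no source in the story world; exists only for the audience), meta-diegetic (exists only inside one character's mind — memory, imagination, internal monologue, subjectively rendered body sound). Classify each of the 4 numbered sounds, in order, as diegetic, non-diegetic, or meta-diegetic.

diegetic, diegetic, non-diegetic, meta-diegetic

(1) a generator is a real object/event in the scene's world → diegetic.
(2) is diegetic: spoken by a character present in the story world.
Sound (3): score with no on-screen or off-screen source; it exists for the audience alone, so non-diegetic.
(4) the music is a memory playing inside Niko's mind alone; no real-world source, Fionn can't hear it → meta-diegetic.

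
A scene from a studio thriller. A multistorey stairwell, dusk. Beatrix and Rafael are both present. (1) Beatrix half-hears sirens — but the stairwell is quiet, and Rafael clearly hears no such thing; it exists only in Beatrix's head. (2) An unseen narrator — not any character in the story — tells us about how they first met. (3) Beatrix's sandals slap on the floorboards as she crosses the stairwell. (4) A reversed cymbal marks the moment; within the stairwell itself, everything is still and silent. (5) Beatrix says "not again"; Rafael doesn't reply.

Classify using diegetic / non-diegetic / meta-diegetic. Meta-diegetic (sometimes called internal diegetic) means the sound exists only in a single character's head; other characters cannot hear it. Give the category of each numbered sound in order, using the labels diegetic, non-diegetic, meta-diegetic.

meta-diegetic, non-diegetic, diegetic, non-diegetic, diegetic

Sound (1): subjective to Beatrix: the stairwell is silent and Rafael hears nothing, so meta-diegetic.
(2) the narrator exists outside the story world, addressing only the audience → non-diegetic.
(3) Beatrix's footsteps are produced in the story world → diegetic.
(4) an editorial stinger — it belongs to the cut, not the story world → non-diegetic.
(5) Beatrix is a character speaking aloud in the scene → diegetic.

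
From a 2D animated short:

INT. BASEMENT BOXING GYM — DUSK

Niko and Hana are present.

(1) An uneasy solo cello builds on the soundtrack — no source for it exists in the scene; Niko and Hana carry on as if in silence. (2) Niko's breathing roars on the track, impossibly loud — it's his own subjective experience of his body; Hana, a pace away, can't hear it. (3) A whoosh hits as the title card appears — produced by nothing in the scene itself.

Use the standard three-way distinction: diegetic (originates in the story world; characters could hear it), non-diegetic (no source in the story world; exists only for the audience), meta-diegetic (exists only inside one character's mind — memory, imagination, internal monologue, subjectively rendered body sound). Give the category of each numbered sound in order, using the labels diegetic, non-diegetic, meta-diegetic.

non-diegetic, meta-diegetic, non-diegetic

Sound (1): it has no source in the story world and no character can hear it — it's underscore, so non-diegetic.
(2) is meta-diegetic: a subjective body sound — Niko's private perception, inaudible to Hana.
Sound (3): an editorial stinger — it belongs to the cut, not the story world, so non-diegetic.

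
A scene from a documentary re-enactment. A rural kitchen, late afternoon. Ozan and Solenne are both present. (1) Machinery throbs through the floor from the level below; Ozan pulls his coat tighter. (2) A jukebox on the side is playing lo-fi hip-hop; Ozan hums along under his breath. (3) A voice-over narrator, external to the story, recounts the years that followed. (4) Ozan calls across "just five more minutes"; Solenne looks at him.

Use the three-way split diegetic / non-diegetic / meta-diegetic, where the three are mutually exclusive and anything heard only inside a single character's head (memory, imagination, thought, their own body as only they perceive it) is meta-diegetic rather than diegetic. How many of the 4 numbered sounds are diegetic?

(1) ambient/room sound belonging to the story's physical space → diegetic.
(2) a jukebox is a physical source in the scene and Ozan reacts to it → diegetic.
Sound (3): external voice-over — not a character, not heard by anyone in the scene, so non-diegetic.
Sound (4): on-screen dialogue — Ozan speaks and Solenne is there to hear, so diegetic.
So 3 of the 4 are diegetic: (1), (2), (4).

3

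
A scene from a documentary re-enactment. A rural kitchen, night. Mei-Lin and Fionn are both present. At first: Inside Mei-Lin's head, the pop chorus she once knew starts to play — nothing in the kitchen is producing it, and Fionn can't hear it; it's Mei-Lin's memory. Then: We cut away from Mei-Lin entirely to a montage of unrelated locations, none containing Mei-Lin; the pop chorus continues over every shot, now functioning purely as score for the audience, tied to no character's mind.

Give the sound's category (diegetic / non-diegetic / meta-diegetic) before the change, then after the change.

meta-diegetic, non-diegetic

Before the change: the music lives inside Mei-Lin's mind alone; Fionn can't hear it → meta-diegetic.
After the change: once it plays over shots Mei-Lin isn't in, detached from any character's subjectivity, it's conventional underscore → non-diegetic.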